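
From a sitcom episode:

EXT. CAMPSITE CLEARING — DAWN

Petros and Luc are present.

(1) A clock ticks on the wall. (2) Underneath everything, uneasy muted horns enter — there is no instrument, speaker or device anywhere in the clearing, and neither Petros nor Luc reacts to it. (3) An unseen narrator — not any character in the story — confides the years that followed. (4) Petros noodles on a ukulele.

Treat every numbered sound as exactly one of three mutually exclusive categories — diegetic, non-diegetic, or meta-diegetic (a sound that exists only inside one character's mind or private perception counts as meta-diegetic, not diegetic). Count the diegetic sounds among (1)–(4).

2

(1) a clock is a real object/event in the scene's world → diegetic.
(2) is non-diegetic: it has no source in the story world and no character can hear it — it's underscore.
Sound (3): the narrator exists outside the story world, addressing only the audience, so non-diegetic.
Sound (4): a character is playing a ukulele on screen, so diegetic.
Diegetic: (1), (4) — that's 2.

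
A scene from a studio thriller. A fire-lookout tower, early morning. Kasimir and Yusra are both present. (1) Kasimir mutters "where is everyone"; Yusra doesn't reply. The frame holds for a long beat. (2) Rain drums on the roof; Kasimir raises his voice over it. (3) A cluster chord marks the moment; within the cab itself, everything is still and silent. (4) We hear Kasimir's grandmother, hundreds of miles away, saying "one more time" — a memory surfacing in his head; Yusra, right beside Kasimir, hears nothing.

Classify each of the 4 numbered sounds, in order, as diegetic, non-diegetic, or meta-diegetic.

diegetic, diegetic, non-diegetic, meta-diegetic

Sound (1): Kasimir is a character speaking aloud in the scene, so diegetic.
Sound (2): rain is part of the location's real environment, so diegetic.
Sound (3): an editorial stinger — it belongs to the cut, not the story world, so non-diegetic.
(4) a remembered line, private to Kasimir — not present in the room, not audible to Yusra → meta-diegetic.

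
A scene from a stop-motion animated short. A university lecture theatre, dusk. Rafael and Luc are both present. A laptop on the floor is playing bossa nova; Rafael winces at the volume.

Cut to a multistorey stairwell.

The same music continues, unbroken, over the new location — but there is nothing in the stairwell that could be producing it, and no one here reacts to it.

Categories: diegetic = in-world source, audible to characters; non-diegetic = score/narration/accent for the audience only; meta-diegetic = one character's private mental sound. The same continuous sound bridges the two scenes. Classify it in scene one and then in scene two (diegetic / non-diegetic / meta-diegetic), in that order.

diegetic, non-diegetic

Scene one: a laptop is an on-screen source and Rafael reacts to it → diegetic.
Scene two: there is no source in the stairwell and no one hears it — it's now underscore → non-diegetic.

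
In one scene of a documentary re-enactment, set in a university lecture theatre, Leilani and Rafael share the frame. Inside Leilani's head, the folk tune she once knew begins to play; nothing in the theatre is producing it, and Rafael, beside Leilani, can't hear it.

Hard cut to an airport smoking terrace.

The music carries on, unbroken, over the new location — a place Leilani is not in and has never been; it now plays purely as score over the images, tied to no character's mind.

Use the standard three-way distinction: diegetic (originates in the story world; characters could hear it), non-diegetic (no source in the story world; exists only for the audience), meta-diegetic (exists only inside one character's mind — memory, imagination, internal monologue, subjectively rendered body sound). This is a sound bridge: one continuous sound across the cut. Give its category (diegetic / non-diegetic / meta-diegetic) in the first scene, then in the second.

meta-diegetic, non-diegetic

Scene one: the music exists only inside Leilani's mind; Rafael can't hear it → meta-diegetic.
Scene two: it's detached from Leilani entirely and plays over unrelated images with no in-world source — conventional underscore → non-diegetic.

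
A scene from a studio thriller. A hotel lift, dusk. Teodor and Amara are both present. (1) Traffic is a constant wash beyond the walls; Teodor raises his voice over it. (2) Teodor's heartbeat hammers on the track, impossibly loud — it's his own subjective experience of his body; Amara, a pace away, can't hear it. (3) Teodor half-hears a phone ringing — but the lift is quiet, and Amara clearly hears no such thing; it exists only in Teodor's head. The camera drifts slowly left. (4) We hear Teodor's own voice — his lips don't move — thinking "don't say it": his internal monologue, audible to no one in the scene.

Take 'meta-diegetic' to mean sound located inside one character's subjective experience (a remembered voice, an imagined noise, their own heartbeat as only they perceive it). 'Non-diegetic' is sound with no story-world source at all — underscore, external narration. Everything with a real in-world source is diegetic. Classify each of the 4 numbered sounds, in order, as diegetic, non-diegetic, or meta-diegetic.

diegetic, meta-diegetic, meta-diegetic, meta-diegetic

Sound (1): ambient/room sound belonging to the story's physical space, so diegetic.
(2) is meta-diegetic: point-of-audition from inside Teodor's body; not a sound in the room.
Sound (3): subjective to Teodor: the lift is silent and Amara hears nothing, so meta-diegetic.
Sound (4): it's Teodor's unspoken thought, heard only by the audience via his subjectivity, so meta-diegetic.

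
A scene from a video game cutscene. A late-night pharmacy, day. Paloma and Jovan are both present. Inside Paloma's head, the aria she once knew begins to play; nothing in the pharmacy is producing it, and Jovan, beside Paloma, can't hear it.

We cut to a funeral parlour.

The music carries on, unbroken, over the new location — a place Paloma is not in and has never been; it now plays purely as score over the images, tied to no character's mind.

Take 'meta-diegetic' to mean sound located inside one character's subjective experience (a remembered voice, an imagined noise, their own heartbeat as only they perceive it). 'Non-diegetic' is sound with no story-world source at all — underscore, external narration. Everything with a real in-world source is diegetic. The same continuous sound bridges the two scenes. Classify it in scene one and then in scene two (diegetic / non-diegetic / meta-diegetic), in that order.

meta-diegetic, non-diegetic

Scene one: the music exists only inside Paloma's mind; Jovan can't hear it → meta-diegetic.
Scene two: it's detached from Paloma entirely and plays over unrelated images with no in-world source — conventional underscore → non-diegetic.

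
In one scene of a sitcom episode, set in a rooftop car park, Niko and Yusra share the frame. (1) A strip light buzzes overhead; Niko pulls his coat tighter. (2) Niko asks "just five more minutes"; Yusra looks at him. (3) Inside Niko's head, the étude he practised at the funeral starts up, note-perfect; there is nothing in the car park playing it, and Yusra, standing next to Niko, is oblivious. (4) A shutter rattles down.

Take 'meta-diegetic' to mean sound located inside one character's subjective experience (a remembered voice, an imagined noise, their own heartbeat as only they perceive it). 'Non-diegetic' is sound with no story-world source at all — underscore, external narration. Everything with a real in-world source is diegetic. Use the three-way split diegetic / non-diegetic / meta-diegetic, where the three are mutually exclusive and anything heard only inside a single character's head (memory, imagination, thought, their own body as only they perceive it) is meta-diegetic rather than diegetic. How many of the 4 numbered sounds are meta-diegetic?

(1) is diegetic: a strip light is part of the location's real environment.
(2) Niko is a character speaking aloud in the scene → diegetic.
(3) it lives in Niko's subjectivity, not in the car park → meta-diegetic.
(4) is diegetic: an in-world source (a shutter); characters could hear it.
Meta-diegetic: (3) — that's 1.

1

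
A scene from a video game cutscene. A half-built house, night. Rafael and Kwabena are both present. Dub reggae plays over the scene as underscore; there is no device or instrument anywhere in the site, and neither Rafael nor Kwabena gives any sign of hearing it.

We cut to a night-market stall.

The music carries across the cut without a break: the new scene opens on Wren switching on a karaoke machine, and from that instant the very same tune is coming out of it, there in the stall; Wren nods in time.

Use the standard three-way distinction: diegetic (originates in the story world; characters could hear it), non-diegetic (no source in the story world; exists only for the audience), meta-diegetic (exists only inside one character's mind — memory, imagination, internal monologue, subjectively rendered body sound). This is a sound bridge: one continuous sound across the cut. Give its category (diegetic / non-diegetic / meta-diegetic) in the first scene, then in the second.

non-diegetic, diegetic

Scene one: there's no in-world source anywhere and no character hears it — underscore for the audience only → non-diegetic.
Scene two: once Wren turns on a karaoke machine, the music has a real source in the story world and Wren reacts to it → diegetic.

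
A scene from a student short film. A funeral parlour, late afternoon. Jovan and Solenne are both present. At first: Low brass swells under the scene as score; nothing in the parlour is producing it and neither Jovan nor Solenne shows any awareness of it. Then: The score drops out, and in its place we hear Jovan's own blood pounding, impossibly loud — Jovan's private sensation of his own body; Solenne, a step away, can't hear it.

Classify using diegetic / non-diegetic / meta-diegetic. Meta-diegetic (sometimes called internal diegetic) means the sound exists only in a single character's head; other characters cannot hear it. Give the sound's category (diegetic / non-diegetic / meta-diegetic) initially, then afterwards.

non-diegetic, meta-diegetic

Initially: underscore with no in-world source, inaudible to the characters → non-diegetic.
Afterwards: the body sound is Jovan's subjective perception alone — Solenne can't hear it → meta-diegetic.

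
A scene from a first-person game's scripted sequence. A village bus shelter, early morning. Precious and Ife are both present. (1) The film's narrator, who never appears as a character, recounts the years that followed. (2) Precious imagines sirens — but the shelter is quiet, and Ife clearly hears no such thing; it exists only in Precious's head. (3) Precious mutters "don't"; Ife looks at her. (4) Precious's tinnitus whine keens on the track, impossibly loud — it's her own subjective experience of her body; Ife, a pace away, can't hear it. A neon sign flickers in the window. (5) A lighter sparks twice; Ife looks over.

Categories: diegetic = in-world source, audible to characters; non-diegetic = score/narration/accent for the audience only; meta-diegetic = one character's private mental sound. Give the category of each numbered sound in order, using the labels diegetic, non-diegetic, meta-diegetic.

(1) is non-diegetic: external voice-over — not a character, not heard by anyone in the scene.
Sound (2): Precious alone 'hears' it — an imagined sound, not present in the space, so meta-diegetic.
Sound (3): on-screen dialogue — Precious speaks and Ife is there to hear, so diegetic.
Sound (4): point-of-audition from inside Precious's body; not a sound in the room, so meta-diegetic.
(5) is diegetic: an in-world source (a lighter); characters could hear it.

non-diegetic, meta-diegetic, diegetic, meta-diegetic, diegetic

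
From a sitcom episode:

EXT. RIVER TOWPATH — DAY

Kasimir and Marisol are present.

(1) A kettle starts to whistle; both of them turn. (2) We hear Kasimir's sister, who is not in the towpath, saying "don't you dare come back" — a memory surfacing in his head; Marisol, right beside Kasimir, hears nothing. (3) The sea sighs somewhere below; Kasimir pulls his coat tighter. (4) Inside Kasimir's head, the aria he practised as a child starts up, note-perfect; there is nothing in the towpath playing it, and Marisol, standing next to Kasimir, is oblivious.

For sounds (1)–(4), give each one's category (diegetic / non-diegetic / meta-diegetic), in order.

(1) an in-world source (a kettle); characters could hear it → diegetic.
(2) is meta-diegetic: a remembered line, private to Kasimir — not present in the room, not audible to Marisol.
Sound (3): it's the actual ambient sound of the location, so diegetic.
Sound (4): it lives in Kasimir's subjectivity, not in the towpath, so meta-diegetic.

diegetic, meta-diegetic, diegetic, meta-diegetic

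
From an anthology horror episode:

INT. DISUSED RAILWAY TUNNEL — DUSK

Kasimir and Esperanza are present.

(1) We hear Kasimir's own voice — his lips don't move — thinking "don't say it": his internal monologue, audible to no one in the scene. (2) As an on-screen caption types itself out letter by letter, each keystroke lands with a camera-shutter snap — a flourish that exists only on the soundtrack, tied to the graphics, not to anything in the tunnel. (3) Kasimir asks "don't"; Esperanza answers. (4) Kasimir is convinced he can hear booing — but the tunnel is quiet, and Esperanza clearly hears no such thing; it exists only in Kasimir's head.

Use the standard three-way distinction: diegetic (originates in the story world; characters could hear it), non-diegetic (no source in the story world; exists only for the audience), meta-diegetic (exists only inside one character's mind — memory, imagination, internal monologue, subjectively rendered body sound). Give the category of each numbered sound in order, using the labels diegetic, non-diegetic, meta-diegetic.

meta-diegetic, non-diegetic, diegetic, meta-diegetic

(1) is meta-diegetic: Kasimir's thought-voice: a private mental sound no other character can hear.
(2) it accompanies on-screen graphics, not anything inside the story world → non-diegetic.
(3) is diegetic: spoken by a character present in the story world.
Sound (4): the sound is imagined by Kasimir; nothing in the story world is producing it and Esperanza can't hear it, so meta-diegetic.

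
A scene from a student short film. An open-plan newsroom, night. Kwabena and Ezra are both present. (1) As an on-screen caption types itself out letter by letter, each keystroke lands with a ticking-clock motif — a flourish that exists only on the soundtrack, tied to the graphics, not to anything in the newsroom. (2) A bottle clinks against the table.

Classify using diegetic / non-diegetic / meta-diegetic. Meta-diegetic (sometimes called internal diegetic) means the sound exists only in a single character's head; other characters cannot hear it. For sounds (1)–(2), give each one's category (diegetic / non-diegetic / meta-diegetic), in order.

Sound (1): it accompanies on-screen graphics, not anything inside the story world, so non-diegetic.
(2) is diegetic: a bottle is a real object/event in the scene's world.

non-diegetic, diegetic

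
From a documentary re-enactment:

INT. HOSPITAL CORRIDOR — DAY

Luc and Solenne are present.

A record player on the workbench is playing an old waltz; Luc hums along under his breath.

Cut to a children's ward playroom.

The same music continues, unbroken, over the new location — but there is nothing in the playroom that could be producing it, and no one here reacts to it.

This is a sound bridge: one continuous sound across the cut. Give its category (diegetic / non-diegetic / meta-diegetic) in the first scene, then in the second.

diegetic, non-diegetic

Scene one: a record player is an on-screen source and Luc reacts to it → diegetic.
Scene two: there is no source in the playroom and no one hears it — it's now underscore → non-diegetic.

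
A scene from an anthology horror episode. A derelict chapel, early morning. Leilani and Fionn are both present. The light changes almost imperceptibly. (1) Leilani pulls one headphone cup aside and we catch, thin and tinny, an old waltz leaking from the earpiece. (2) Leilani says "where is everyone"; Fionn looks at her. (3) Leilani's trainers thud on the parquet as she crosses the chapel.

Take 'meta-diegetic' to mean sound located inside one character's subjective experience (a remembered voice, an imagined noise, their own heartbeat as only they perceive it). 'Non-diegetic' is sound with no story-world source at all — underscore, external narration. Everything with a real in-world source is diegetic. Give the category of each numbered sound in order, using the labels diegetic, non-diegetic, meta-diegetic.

Sound (1): the earpiece is a real device on Leilani's head — source music, so diegetic.
(2) is diegetic: on-screen dialogue — Leilani speaks and Fionn is there to hear.
Sound (3): Leilani's footsteps are produced in the story world, so diegetic.

diegetic, diegetic, diegetic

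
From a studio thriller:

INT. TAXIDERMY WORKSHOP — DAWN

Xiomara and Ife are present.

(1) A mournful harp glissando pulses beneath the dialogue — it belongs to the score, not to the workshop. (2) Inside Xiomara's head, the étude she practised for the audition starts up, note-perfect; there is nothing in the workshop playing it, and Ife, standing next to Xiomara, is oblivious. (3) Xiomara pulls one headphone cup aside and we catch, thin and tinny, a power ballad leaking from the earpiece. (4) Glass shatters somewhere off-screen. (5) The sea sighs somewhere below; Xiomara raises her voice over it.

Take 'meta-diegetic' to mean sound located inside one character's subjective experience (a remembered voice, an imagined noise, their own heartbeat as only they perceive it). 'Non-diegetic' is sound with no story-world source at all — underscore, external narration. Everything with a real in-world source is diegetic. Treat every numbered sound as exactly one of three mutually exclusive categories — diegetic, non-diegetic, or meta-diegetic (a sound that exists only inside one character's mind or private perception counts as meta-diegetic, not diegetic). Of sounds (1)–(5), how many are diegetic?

(1) is non-diegetic: it has no source in the story world and no character can hear it — it's underscore.
(2) remembered music, private to Xiomara — Ife is oblivious because it isn't in the room → meta-diegetic.
(3) is diegetic: the headphones are an on-screen source.
(4) glass is a real object/event in the scene's world → diegetic.
(5) is diegetic: it's the actual ambient sound of the location.
Diegetic: (3), (4), (5) — that's 3.

3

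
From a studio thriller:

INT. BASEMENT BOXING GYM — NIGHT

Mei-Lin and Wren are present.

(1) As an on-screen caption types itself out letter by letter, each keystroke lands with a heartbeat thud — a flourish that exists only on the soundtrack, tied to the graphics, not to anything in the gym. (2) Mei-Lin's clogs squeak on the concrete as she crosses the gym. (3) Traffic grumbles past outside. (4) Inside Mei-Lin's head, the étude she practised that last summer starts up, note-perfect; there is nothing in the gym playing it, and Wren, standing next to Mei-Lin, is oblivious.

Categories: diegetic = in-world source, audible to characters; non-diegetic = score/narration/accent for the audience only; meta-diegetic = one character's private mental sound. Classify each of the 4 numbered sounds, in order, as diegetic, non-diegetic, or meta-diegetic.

Sound (1): the caption isn't part of the story world, so neither is the sound tied to it, so non-diegetic.
(2) Mei-Lin's footsteps are produced in the story world → diegetic.
(3) traffic is part of the location's real environment → diegetic.
(4) it lives in Mei-Lin's subjectivity, not in the gym → meta-diegetic.

non-diegetic, diegetic, diegetic, meta-diegetic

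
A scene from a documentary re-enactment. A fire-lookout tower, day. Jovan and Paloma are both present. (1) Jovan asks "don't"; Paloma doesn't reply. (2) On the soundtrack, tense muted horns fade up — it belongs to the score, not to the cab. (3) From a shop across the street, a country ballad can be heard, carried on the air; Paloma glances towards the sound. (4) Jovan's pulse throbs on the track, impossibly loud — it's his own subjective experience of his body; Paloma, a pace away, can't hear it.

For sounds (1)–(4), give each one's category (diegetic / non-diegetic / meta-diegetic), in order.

Sound (1): Jovan is a character speaking aloud in the scene, so diegetic.
(2) nothing in the cab produces it and the characters don't hear it — pure soundtrack → non-diegetic.
(3) is diegetic: off-screen diegetic: the source is out of frame but still in the story's space.
(4) is meta-diegetic: it's Jovan's internal bodily sensation rendered as sound; only Jovan 'hears' it.

diegetic, non-diegetic, diegetic, meta-diegetic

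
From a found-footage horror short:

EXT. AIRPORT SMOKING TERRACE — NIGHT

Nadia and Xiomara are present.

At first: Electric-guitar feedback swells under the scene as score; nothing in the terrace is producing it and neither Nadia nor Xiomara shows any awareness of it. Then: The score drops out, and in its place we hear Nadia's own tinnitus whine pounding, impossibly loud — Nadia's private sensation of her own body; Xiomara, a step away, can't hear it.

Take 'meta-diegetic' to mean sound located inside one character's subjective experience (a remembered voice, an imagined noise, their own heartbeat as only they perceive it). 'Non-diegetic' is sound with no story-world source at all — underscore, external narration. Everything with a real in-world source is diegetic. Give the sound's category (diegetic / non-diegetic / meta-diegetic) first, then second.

First: underscore with no in-world source, inaudible to the characters → non-diegetic.
Second: the body sound is Nadia's subjective perception alone — Xiomara can't hear it → meta-diegetic.

non-diegetic, meta-diegetic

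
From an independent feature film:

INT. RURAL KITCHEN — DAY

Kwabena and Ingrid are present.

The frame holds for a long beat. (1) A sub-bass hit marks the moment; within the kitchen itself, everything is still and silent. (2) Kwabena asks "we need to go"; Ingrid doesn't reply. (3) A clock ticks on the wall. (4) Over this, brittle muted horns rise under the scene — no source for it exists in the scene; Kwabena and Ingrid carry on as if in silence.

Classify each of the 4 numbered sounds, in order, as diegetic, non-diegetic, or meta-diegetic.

non-diegetic, diegetic, diegetic, non-diegetic

(1) an editorial stinger — it belongs to the cut, not the story world → non-diegetic.
Sound (2): spoken by a character present in the story world, so diegetic.
(3) a clock is a real object/event in the scene's world → diegetic.
Sound (4): nothing in the kitchen produces it and the characters don't hear it — pure soundtrack, so non-diegetic.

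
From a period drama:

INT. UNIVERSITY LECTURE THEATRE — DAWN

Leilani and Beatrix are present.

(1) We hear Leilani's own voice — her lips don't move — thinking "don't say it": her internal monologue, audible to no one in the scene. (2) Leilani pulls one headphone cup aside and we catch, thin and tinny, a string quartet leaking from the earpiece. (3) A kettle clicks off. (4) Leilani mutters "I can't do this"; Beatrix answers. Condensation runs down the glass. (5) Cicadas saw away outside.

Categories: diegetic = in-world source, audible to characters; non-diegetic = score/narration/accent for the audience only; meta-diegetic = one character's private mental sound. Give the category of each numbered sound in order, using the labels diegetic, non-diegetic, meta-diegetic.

(1) internal monologue — inside Leilani's mind, not spoken into the scene → meta-diegetic.
(2) is diegetic: the earpiece is a real device on Leilani's head — source music.
(3) the sound comes from a kettle physically present in the location → diegetic.
Sound (4): Leilani is a character speaking aloud in the scene, so diegetic.
(5) cicadas is part of the location's real environment → diegetic.

meta-diegetic, diegetic, diegetic, diegetic, diegetic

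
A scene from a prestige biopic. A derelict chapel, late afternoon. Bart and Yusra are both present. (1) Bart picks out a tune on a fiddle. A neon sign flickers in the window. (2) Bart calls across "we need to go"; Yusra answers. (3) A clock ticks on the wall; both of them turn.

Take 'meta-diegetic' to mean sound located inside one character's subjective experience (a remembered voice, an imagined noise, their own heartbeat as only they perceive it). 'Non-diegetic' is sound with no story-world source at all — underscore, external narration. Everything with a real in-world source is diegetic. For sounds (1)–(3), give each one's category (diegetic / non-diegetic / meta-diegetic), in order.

diegetic, diegetic, diegetic

(1) Bart is producing the music live, in the story world → diegetic.
(2) on-screen dialogue — Bart speaks and Yusra is there to hear → diegetic.
(3) is diegetic: a clock is a real object/event in the scene's world.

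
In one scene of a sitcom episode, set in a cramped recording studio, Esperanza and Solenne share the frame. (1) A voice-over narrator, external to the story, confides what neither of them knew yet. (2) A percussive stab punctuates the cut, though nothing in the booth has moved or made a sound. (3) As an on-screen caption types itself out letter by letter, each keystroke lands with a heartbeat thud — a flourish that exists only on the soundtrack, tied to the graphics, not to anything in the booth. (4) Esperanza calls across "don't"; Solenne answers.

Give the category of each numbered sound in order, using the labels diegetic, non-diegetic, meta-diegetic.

(1) the narrator exists outside the story world, addressing only the audience → non-diegetic.
Sound (2): it's a sound-design accent with no in-world source; no one in the scene can hear it, so non-diegetic.
(3) is non-diegetic: it accompanies on-screen graphics, not anything inside the story world.
Sound (4): on-screen dialogue — Esperanza speaks and Solenne is there to hear, so diegetic.

non-diegetic, non-diegetic, non-diegetic, diegetic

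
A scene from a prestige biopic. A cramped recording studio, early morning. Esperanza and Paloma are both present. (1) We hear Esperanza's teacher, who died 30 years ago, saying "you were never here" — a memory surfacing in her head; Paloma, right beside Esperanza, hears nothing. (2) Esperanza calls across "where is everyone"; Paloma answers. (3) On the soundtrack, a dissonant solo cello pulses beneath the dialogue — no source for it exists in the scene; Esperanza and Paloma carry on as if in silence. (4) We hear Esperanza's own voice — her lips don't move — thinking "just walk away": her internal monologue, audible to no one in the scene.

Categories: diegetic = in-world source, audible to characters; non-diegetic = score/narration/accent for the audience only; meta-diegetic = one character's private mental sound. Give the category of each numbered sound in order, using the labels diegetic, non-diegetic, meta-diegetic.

meta-diegetic, diegetic, non-diegetic, meta-diegetic

(1) the voice is a memory playing only inside Esperanza's mind; Paloma can't hear it → meta-diegetic.
(2) is diegetic: on-screen dialogue — Esperanza speaks and Paloma is there to hear.
(3) nothing in the booth produces it and the characters don't hear it — pure soundtrack → non-diegetic.
Sound (4): internal monologue — inside Esperanza's mind, not spoken into the scene, so meta-diegetic.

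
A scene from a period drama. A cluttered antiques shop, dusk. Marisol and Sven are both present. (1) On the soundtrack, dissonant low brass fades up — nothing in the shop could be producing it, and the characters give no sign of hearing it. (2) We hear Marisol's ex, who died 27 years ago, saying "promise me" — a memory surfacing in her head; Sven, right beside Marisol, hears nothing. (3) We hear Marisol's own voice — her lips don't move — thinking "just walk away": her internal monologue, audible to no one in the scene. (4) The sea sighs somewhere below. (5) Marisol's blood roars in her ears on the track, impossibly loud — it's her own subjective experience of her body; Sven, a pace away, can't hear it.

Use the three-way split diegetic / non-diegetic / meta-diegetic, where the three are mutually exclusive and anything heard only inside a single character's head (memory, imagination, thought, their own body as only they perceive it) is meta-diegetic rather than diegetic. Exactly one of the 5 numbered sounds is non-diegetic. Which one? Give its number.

1

(1) nothing in the shop produces it and the characters don't hear it — pure soundtrack → non-diegetic.
(2) the voice is a memory playing only inside Marisol's mind; Sven can't hear it → meta-diegetic.
(3) it's Marisol's unspoken thought, heard only by the audience via her subjectivity → meta-diegetic.
(4) it's the actual ambient sound of the location → diegetic.
Sound (5): point-of-audition from inside Marisol's body; not a sound in the room, so meta-diegetic.
Only (1) is non-diegetic.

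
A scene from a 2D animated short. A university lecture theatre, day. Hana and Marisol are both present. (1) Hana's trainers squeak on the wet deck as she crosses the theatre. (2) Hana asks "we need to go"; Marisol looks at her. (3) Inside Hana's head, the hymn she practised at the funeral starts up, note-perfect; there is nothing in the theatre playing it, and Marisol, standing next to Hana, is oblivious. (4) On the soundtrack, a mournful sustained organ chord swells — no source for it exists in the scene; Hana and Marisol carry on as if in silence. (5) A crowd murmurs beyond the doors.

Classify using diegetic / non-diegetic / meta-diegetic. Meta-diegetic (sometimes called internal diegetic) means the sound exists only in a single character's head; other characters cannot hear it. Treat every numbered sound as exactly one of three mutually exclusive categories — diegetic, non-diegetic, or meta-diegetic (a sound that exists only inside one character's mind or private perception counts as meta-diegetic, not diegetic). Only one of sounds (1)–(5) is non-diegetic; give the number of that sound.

4

(1) it's the physical sound of Hana moving in the space → diegetic.
(2) spoken by a character present in the story world → diegetic.
(3) is meta-diegetic: the music is a memory playing inside Hana's mind alone; no real-world source, Marisol can't hear it.
(4) nothing in the theatre produces it and the characters don't hear it — pure soundtrack → non-diegetic.
(5) a crowd is part of the location's real environment → diegetic.
Only (4) is non-diegetic.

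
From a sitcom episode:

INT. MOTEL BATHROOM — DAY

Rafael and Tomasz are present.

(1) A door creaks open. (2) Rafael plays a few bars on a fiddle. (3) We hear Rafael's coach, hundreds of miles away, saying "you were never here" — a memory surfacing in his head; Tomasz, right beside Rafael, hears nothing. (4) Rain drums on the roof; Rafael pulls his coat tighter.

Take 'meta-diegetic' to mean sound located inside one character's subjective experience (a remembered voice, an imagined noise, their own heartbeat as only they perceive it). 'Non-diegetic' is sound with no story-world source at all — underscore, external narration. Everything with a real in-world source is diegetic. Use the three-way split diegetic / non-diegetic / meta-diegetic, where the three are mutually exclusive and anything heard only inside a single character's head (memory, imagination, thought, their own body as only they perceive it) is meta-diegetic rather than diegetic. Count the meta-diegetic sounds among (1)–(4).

1

Sound (1): a door is a real object/event in the scene's world, so diegetic.
Sound (2): a character is playing a fiddle on screen, so diegetic.
(3) is meta-diegetic: a remembered line, private to Rafael — not present in the room, not audible to Tomasz.
(4) is diegetic: ambient/room sound belonging to the story's physical space.
So 1 of the 4 is meta-diegetic: (3).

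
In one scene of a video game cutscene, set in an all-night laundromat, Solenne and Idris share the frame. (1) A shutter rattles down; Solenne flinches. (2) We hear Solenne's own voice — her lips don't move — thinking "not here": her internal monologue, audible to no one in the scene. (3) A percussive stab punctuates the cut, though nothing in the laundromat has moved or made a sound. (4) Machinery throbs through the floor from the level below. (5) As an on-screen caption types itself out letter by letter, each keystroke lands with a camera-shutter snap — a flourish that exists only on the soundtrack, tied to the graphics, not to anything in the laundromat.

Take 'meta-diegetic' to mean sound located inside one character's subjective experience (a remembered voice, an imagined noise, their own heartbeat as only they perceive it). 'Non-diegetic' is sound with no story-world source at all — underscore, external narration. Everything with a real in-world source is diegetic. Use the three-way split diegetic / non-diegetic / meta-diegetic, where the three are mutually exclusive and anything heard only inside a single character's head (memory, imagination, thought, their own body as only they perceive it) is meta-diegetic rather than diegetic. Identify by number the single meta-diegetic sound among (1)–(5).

(1) is diegetic: a shutter is a real object/event in the scene's world.
Sound (2): Solenne's thought-voice: a private mental sound no other character can hear, so meta-diegetic.
(3) nothing in the scene produces it; it's an accent added for the audience → non-diegetic.
(4) is diegetic: it's the actual ambient sound of the location.
(5) is non-diegetic: the caption isn't part of the story world, so neither is the sound tied to it.
Only (2) is meta-diegetic.

2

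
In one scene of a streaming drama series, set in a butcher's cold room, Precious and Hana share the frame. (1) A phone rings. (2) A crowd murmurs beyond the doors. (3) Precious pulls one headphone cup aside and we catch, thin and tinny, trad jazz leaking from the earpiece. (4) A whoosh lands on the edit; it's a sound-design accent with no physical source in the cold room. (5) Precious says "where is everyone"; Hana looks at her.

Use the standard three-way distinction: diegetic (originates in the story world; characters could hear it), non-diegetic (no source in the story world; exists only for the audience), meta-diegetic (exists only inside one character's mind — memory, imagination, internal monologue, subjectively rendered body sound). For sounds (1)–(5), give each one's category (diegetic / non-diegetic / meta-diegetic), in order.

diegetic, diegetic, diegetic, non-diegetic, diegetic

(1) an in-world source (a phone); characters could hear it → diegetic.
(2) ambient/room sound belonging to the story's physical space → diegetic.
(3) the earpiece is a real device on Precious's head — source music → diegetic.
(4) an editorial stinger — it belongs to the cut, not the story world → non-diegetic.
(5) Precious is a character speaking aloud in the scene → diegetic.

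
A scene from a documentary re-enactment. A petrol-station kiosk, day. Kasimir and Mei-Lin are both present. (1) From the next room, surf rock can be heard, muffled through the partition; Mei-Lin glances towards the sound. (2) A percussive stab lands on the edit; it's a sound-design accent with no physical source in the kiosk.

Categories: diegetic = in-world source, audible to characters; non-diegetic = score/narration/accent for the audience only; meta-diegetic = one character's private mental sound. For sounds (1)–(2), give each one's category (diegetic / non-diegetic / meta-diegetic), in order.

diegetic, non-diegetic

(1) is diegetic: off-screen diegetic: the source is out of frame but still in the story's space.
(2) an editorial stinger — it belongs to the cut, not the story world → non-diegetic.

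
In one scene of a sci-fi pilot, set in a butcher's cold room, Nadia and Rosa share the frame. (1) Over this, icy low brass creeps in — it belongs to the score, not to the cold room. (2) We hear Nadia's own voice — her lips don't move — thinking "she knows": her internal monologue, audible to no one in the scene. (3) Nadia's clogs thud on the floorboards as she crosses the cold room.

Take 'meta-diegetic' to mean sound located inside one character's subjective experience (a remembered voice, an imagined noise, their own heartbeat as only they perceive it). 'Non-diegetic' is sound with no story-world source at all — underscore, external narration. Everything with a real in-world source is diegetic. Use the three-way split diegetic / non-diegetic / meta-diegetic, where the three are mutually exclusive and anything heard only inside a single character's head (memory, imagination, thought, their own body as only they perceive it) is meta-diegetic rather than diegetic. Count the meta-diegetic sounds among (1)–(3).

1

(1) is non-diegetic: nothing in the cold room produces it and the characters don't hear it — pure soundtrack.
Sound (2): internal monologue — inside Nadia's mind, not spoken into the scene, so meta-diegetic.
Sound (3): Nadia's footsteps are produced in the story world, so diegetic.
Meta-diegetic: (2) — that's 1.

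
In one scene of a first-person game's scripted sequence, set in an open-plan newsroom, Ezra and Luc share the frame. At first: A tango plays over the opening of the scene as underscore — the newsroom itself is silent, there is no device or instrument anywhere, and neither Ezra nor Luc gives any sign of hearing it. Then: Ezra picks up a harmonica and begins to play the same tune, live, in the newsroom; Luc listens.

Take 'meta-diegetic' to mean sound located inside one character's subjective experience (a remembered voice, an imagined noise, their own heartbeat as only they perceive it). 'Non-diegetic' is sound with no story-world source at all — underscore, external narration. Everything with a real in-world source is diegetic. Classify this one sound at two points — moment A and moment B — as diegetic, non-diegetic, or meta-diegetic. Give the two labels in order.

Moment A: no in-world source exists and no character can hear it — underscore → non-diegetic.
Moment B: a harmonica is now a real source in the story world and the characters hear it → diegetic.

non-diegetic, diegetic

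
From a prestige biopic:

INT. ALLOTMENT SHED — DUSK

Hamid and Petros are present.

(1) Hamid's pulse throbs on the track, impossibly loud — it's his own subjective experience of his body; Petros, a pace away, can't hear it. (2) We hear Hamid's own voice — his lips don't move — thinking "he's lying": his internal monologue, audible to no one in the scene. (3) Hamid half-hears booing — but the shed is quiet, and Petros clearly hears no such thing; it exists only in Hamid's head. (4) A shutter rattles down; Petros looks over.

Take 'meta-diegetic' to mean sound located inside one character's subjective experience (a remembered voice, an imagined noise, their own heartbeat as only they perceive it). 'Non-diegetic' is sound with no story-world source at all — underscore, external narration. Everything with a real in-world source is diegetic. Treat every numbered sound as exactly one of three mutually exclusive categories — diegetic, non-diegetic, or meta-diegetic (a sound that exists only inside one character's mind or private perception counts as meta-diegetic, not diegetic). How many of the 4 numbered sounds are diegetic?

1

Sound (1): point-of-audition from inside Hamid's body; not a sound in the room, so meta-diegetic.
Sound (2): it's Hamid's unspoken thought, heard only by the audience via his subjectivity, so meta-diegetic.
(3) is meta-diegetic: Hamid alone 'hears' it — an imagined sound, not present in the space.
Sound (4): an in-world source (a shutter); characters could hear it, so diegetic.
So 1 of the 4 is diegetic: (4).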